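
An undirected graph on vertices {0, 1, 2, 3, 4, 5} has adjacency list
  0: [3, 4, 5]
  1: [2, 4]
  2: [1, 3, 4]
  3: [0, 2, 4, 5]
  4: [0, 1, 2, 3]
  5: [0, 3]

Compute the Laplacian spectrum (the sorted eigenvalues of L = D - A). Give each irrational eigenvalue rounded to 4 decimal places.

[0, 1.1864, 3, 3.4707, 5, 5.3429]

With the vertex order [0, 1, 2, 3, 4, 5], the degrees are [3, 2, 3, 4, 4, 2], giving D = diag(3, 2, 3, 4, 4, 2) and L = D - A. Diagonalising L (or applying a numerical eigensolver to the 6x6 matrix) gives the spectrum above. The single zero eigenvalue shows the graph is connected.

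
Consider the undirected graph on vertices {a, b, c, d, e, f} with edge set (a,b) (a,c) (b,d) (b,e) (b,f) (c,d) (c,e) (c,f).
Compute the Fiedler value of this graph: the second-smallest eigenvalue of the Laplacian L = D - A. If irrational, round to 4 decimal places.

2

Reading degrees in the order [a, b, c, d, e, f] gives [2, 4, 4, 2, 2, 2]; set D = diag(2, 4, 4, 2, 2, 2) and form L = D - A. Computing the eigenvalues of L and sorting gives [0, 2, 2, 2, 4, 6]. The Fiedler value lambda_2 = 2 is strictly positive, so the graph is connected. By the matrix-tree theorem the graph has (1/6) * product of the nonzero eigenvalues = 32 spanning trees. The eigenvalues sum to 16, which equals trace(L) = 2|E|.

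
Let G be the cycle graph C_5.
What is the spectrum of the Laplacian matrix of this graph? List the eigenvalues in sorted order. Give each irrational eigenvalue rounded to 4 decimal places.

The graph has 5 vertices and degree multiset [2, 2, 2, 2, 2]; D is the diagonal matrix of degrees and L = D - A. The multiplicity of 0 as a Laplacian eigenvalue equals the number of connected components. There is one zero in the spectrum, matching the 1 component. By the matrix-tree theorem the graph has (1/5) * product of the nonzero eigenvalues = 5 spanning trees.

[0, 1.3820, 1.3820, 3.6180, 3.6180]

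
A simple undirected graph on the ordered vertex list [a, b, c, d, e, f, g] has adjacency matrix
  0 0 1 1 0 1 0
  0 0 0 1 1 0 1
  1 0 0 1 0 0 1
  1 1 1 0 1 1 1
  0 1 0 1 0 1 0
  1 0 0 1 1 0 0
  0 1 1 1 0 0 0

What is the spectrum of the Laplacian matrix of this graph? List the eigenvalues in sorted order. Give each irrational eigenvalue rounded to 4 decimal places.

[0, 2, 2, 4, 4, 5, 7]

Each diagonal entry of L is the vertex degree and each off-diagonal entry is -1 where an edge is present, 0 otherwise; in the order [a, b, c, d, e, f, g] the diagonal is [3, 3, 3, 6, 3, 3, 3]. Diagonalising L (or applying a numerical eigensolver to the 7x7 matrix) gives the spectrum above. The largest eigenvalue, 7, is at most the vertex count 7. There is one zero in the spectrum, matching the 1 component.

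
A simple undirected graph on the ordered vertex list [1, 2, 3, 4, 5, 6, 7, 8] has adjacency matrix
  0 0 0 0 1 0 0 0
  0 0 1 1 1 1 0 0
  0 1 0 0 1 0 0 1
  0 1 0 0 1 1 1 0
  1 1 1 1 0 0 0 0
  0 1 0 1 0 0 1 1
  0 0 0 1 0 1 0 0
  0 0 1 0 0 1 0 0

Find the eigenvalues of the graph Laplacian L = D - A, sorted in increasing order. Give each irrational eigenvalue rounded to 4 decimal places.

Reading degrees in the order [1, 2, 3, 4, 5, 6, 7, 8] gives [1, 4, 3, 4, 4, 4, 2, 2]; set D = diag(1, 4, 3, 4, 4, 4, 2, 2) and form L = D - A. The multiplicity of 0 as a Laplacian eigenvalue equals the number of connected components. The eigenvalues sum to 24, which equals trace(L) = 2|E|.

[0, 0.7857, 1.4384, 2.2679, 3.5392, 4.6751, 5.5616, 5.7321]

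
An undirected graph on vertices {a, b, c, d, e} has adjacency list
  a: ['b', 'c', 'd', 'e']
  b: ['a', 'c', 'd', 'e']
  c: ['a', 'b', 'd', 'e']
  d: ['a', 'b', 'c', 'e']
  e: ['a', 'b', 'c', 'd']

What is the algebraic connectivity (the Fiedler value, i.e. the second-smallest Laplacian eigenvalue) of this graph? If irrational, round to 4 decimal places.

5

Reading degrees in the order [a, b, c, d, e] gives [4, 4, 4, 4, 4]; set D = diag(4, 4, 4, 4, 4) and form L = D - A. The smallest Laplacian eigenvalue is always 0. The next one, lambda_2 = 5, measures how hard the graph is to disconnect: larger values mean better connectivity. The largest eigenvalue, 5, is at most the vertex count 5.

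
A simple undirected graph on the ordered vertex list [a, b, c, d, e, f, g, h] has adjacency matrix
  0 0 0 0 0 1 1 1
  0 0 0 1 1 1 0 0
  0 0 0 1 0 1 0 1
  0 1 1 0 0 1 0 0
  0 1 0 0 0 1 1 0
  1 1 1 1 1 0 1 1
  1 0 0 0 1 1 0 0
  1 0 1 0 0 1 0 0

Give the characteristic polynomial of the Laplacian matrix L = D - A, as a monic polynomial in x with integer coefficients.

Each diagonal entry of L is the vertex degree and each off-diagonal entry is -1 where an edge is present, 0 otherwise; in the order [a, b, c, d, e, f, g, h] the diagonal is [3, 3, 3, 3, 3, 7, 3, 3]. L has integer entries, so p(x) = det(xI - L) has integer coefficients. Expanding the determinant yields x^8 - 28x^7 + 322x^6 - 1974x^5 + 6965x^4 - 14126x^3 + 15225x^2 - 6728x. Since p(0) = det(-L) = 0, x divides p(x).

x^8 - 28x^7 + 322x^6 - 1974x^5 + 6965x^4 - 14126x^3 + 15225x^2 - 6728x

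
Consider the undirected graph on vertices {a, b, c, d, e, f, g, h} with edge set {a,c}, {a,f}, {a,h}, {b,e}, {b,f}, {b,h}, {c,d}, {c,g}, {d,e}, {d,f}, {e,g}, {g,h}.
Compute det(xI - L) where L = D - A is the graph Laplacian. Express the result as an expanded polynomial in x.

x^8 - 24x^7 + 240x^6 - 1296x^5 + 4080x^4 - 7488x^3 + 7424x^2 - 3072x

Each diagonal entry of L is the vertex degree and each off-diagonal entry is -1 where an edge is present, 0 otherwise; in the order [a, b, c, d, e, f, g, h] the diagonal is [3, 3, 3, 3, 3, 3, 3, 3]. Computing det(xI - L) by cofactor expansion (or equivalently via sum-over-permutations) gives x^8 - 24x^7 + 240x^6 - 1296x^5 + 4080x^4 - 7488x^3 + 7424x^2 - 3072x. Since p(0) = det(-L) = 0, x divides p(x). The largest eigenvalue, 6, is at most the vertex count 8.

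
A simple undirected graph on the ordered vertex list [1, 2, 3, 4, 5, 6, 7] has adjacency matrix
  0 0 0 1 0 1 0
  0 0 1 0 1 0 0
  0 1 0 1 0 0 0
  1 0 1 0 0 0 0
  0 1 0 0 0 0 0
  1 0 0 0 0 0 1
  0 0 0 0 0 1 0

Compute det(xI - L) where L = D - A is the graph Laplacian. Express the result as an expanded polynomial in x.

x^7 - 12x^6 + 55x^5 - 120x^4 + 126x^3 - 56x^2 + 7x

Each diagonal entry of L is the vertex degree and each off-diagonal entry is -1 where an edge is present, 0 otherwise; in the order [1, 2, 3, 4, 5, 6, 7] the diagonal is [2, 2, 2, 2, 1, 2, 1]. L has integer entries, so p(x) = det(xI - L) has integer coefficients. Expanding the determinant yields x^7 - 12x^6 + 55x^5 - 120x^4 + 126x^3 - 56x^2 + 7x. The coefficient of x^6 equals -trace(L) = -12, matching the sum of degrees. By the matrix-tree theorem the graph has (1/7) * product of the nonzero eigenvalues = 1 spanning tree.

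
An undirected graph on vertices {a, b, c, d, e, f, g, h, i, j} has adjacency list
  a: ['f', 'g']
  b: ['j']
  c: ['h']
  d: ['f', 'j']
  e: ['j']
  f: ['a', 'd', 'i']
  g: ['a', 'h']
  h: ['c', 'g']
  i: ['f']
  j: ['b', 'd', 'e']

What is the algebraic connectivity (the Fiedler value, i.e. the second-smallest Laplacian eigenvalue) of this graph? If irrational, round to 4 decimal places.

Each diagonal entry of L is the vertex degree and each off-diagonal entry is -1 where an edge is present, 0 otherwise; in the order [a, b, c, d, e, f, g, h, i, j] the diagonal is [2, 1, 1, 2, 1, 3, 2, 2, 1, 3]. Computing the eigenvalues of L and sorting gives [0, 0.1288, 0.3924, 1, 1, 1.5222, 2.2184, 3.3439, 3.9000, 4.4944]. The Fiedler value lambda_2 = 0.1288 is strictly positive, so the graph is connected. The largest eigenvalue, 4.4944, is at most the vertex count 10. There is one zero in the spectrum, matching the 1 component.

0.1288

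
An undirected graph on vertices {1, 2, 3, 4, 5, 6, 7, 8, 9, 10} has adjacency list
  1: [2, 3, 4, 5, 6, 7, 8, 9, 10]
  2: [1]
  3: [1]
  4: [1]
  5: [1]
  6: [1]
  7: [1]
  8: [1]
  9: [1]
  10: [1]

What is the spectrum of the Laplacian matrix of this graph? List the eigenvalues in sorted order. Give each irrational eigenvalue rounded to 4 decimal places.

[0, 1, 1, 1, 1, 1, 1, 1, 1, 10]

Reading degrees in the order [1, 2, 3, 4, 5, 6, 7, 8, 9, 10] gives [9, 1, 1, 1, 1, 1, 1, 1, 1, 1]; set D = diag(9, 1, 1, 1, 1, 1, 1, 1, 1, 1) and form L = D - A. The multiplicity of 0 as a Laplacian eigenvalue equals the number of connected components. The single zero eigenvalue shows the graph is connected. By the matrix-tree theorem the graph has (1/10) * product of the nonzero eigenvalues = 1 spanning tree.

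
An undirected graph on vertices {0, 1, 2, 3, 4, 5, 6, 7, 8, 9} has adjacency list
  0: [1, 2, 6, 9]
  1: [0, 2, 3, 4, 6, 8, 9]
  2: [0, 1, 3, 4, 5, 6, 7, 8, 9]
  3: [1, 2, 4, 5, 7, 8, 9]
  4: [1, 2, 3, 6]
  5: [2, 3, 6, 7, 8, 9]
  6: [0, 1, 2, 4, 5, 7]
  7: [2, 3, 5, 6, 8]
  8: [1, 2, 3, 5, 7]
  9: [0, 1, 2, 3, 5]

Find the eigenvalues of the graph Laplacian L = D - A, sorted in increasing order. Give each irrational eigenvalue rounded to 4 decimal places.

[0, 3.2982, 3.7111, 4.8634, 5.4991, 6.5847, 7.2050, 7.9616, 8.8769, 10]

Reading degrees in the order [0, 1, 2, 3, 4, 5, 6, 7, 8, 9] gives [4, 7, 9, 7, 4, 6, 6, 5, 5, 5]; set D = diag(4, 7, 9, 7, 4, 6, 6, 5, 5, 5) and form L = D - A. Since every row of L sums to 0, the all-ones vector is in the kernel and 0 is an eigenvalue. By the matrix-tree theorem the graph has (1/10) * product of the nonzero eigenvalues = 1097594 spanning trees.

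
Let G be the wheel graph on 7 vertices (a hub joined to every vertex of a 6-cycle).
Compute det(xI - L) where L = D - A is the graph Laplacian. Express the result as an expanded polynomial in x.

The graph has 7 vertices and degree multiset [6, 3, 3, 3, 3, 3, 3]; D is the diagonal matrix of degrees and L = D - A. L has integer entries, so p(x) = det(xI - L) has integer coefficients. Expanding the determinant yields x^7 - 24x^6 + 231x^5 - 1140x^4 + 3036x^3 - 4128x^2 + 2240x. Since p(0) = det(-L) = 0, x divides p(x). The eigenvalues sum to 24, which equals trace(L) = 2|E|.

x^7 - 24x^6 + 231x^5 - 1140x^4 + 3036x^3 - 4128x^2 + 2240x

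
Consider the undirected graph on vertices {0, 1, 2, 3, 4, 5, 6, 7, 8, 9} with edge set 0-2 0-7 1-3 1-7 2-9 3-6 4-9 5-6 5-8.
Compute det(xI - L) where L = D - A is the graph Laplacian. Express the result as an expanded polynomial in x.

x^10 - 18x^9 + 136x^8 - 560x^7 + 1365x^6 - 2002x^5 + 1716x^4 - 792x^3 + 165x^2 - 10x

Each diagonal entry of L is the vertex degree and each off-diagonal entry is -1 where an edge is present, 0 otherwise; in the order [0, 1, 2, 3, 4, 5, 6, 7, 8, 9] the diagonal is [2, 2, 2, 2, 1, 2, 2, 2, 1, 2]. Computing det(xI - L) by cofactor expansion (or equivalently via sum-over-permutations) gives x^10 - 18x^9 + 136x^8 - 560x^7 + 1365x^6 - 2002x^5 + 1716x^4 - 792x^3 + 165x^2 - 10x. The constant term is 0 because L is singular (the all-ones vector lies in its kernel).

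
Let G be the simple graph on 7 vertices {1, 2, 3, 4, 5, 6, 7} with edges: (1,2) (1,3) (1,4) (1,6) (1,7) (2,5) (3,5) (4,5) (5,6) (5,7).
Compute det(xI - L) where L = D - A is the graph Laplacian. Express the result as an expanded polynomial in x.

x^7 - 20x^6 + 155x^5 - 600x^4 + 1240x^3 - 1312x^2 + 560x

Each diagonal entry of L is the vertex degree and each off-diagonal entry is -1 where an edge is present, 0 otherwise; in the order [1, 2, 3, 4, 5, 6, 7] the diagonal is [5, 2, 2, 2, 5, 2, 2]. Computing det(xI - L) by cofactor expansion (or equivalently via sum-over-permutations) gives x^7 - 20x^6 + 155x^5 - 600x^4 + 1240x^3 - 1312x^2 + 560x. Since p(0) = det(-L) = 0, x divides p(x). The eigenvalues sum to 20, which equals trace(L) = 2|E|. The largest eigenvalue, 7, is at most the vertex count 7.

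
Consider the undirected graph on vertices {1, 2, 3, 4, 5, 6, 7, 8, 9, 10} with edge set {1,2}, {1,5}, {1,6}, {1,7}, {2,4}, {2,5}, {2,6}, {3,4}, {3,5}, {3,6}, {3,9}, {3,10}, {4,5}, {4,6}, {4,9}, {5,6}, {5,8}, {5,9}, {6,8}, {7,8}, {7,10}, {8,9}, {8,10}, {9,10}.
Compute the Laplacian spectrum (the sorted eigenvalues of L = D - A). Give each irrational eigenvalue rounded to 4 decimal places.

[0, 2.1056, 2.6209, 5, 5, 5, 5.7290, 6.5839, 7.6995, 8.2611]

Each diagonal entry of L is the vertex degree and each off-diagonal entry is -1 where an edge is present, 0 otherwise; in the order [1, 2, 3, 4, 5, 6, 7, 8, 9, 10] the diagonal is [4, 4, 5, 5, 7, 6, 3, 5, 5, 4]. Diagonalising L (or applying a numerical eigensolver to the 10x10 matrix) gives the spectrum above. The single zero eigenvalue shows the graph is connected. The largest eigenvalue, 8.2611, is at most the vertex count 10.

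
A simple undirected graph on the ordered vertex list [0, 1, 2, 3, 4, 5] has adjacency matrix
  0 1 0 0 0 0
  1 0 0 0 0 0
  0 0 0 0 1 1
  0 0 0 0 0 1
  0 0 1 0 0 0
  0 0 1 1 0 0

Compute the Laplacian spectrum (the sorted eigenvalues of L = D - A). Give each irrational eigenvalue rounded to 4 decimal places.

Reading degrees in the order [0, 1, 2, 3, 4, 5] gives [1, 1, 2, 1, 1, 2]; set D = diag(1, 1, 2, 1, 1, 2) and form L = D - A. L is symmetric positive semidefinite, so every eigenvalue is real and nonnegative. The 2 zero eigenvalues correspond to the 2 connected components. The largest eigenvalue, 3.4142, is at most the vertex count 6.

[0, 0, 0.5858, 2, 2, 3.4142]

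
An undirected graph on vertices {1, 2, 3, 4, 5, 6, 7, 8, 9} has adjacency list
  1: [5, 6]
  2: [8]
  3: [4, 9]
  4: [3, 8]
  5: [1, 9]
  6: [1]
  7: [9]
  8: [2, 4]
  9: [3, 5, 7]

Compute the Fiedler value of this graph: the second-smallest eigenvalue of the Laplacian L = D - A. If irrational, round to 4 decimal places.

Each diagonal entry of L is the vertex degree and each off-diagonal entry is -1 where an edge is present, 0 otherwise; in the order [1, 2, 3, 4, 5, 6, 7, 8, 9] the diagonal is [2, 1, 2, 2, 2, 1, 1, 2, 3]. The smallest Laplacian eigenvalue is always 0. The next one, lambda_2 = 0.1506, measures how hard the graph is to disconnect: larger values mean better connectivity. The largest eigenvalue, 4.3699, is at most the vertex count 9. By the matrix-tree theorem the graph has (1/9) * product of the nonzero eigenvalues = 1 spanning tree.

0.1506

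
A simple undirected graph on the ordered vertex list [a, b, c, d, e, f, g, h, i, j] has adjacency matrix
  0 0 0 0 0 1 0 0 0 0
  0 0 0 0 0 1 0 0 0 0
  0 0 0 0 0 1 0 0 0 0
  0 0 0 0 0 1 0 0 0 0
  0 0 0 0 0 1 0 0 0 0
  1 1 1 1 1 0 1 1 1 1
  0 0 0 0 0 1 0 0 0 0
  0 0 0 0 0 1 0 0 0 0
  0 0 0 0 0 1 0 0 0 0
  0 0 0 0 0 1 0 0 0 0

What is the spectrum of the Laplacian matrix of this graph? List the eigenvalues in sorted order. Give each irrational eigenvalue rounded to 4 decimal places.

With the vertex order [a, b, c, d, e, f, g, h, i, j], the degrees are [1, 1, 1, 1, 1, 9, 1, 1, 1, 1], giving D = diag(1, 1, 1, 1, 1, 9, 1, 1, 1, 1) and L = D - A. Diagonalising L (or applying a numerical eigensolver to the 10x10 matrix) gives the spectrum above. The single zero eigenvalue shows the graph is connected. The eigenvalues sum to 18, which equals trace(L) = 2|E|.

[0, 1, 1, 1, 1, 1, 1, 1, 1, 10]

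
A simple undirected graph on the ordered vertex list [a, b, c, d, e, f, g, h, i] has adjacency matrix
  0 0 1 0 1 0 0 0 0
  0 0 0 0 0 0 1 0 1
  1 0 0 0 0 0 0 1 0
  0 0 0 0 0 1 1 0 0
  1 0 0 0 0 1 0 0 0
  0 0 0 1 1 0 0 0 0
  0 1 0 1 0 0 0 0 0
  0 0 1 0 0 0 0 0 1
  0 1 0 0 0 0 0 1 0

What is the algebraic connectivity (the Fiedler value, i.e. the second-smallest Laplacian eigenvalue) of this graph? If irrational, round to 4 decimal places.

0.4679

With the vertex order [a, b, c, d, e, f, g, h, i], the degrees are [2, 2, 2, 2, 2, 2, 2, 2, 2], giving D = diag(2, 2, 2, 2, 2, 2, 2, 2, 2) and L = D - A. The smallest Laplacian eigenvalue is always 0. The next one, lambda_2 = 0.4679, measures how hard the graph is to disconnect: larger values mean better connectivity. The eigenvalues sum to 18, which equals trace(L) = 2|E|. By the matrix-tree theorem the graph has (1/9) * product of the nonzero eigenvalues = 9 spanning trees.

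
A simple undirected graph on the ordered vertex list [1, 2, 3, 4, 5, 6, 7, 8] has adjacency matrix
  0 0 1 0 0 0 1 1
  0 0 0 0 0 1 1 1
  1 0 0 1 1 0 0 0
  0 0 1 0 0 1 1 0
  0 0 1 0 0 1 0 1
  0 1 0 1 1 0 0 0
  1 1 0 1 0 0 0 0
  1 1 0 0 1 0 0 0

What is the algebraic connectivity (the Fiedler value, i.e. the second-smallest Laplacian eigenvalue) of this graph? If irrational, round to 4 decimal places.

2

Each diagonal entry of L is the vertex degree and each off-diagonal entry is -1 where an edge is present, 0 otherwise; in the order [1, 2, 3, 4, 5, 6, 7, 8] the diagonal is [3, 3, 3, 3, 3, 3, 3, 3]. Computing the eigenvalues of L and sorting gives [0, 2, 2, 2, 4, 4, 4, 6]. The Fiedler value lambda_2 = 2 is strictly positive, so the graph is connected. The eigenvalues sum to 24, which equals trace(L) = 2|E|.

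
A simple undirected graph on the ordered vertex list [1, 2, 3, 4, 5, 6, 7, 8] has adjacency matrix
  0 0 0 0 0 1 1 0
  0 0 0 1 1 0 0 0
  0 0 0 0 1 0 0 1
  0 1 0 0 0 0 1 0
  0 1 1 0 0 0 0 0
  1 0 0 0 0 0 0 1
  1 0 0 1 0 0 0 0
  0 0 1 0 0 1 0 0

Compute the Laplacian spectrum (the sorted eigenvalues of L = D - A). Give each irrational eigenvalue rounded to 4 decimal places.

With the vertex order [1, 2, 3, 4, 5, 6, 7, 8], the degrees are [2, 2, 2, 2, 2, 2, 2, 2], giving D = diag(2, 2, 2, 2, 2, 2, 2, 2) and L = D - A. L is symmetric positive semidefinite, so every eigenvalue is real and nonnegative.

[0, 0.5858, 0.5858, 2, 2, 3.4142, 3.4142, 4]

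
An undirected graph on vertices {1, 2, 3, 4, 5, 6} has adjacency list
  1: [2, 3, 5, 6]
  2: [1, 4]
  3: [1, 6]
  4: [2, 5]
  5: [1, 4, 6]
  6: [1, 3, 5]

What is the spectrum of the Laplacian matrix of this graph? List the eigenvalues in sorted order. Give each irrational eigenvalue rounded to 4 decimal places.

[0, 1.1088, 2.2954, 3, 4.3174, 5.2784]

Each diagonal entry of L is the vertex degree and each off-diagonal entry is -1 where an edge is present, 0 otherwise; in the order [1, 2, 3, 4, 5, 6] the diagonal is [4, 2, 2, 2, 3, 3]. Diagonalising L (or applying a numerical eigensolver to the 6x6 matrix) gives the spectrum above. The single zero eigenvalue shows the graph is connected. The largest eigenvalue, 5.2784, is at most the vertex count 6.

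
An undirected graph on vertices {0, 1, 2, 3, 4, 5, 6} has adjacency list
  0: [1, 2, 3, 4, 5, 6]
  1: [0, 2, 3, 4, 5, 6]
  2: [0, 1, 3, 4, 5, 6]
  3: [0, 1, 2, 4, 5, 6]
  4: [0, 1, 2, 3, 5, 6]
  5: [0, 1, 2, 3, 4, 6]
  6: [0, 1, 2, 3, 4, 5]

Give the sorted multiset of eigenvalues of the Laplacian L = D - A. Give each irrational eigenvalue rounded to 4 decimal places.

[0, 7, 7, 7, 7, 7, 7]

With the vertex order [0, 1, 2, 3, 4, 5, 6], the degrees are [6, 6, 6, 6, 6, 6, 6], giving D = diag(6, 6, 6, 6, 6, 6, 6) and L = D - A. The multiplicity of 0 as a Laplacian eigenvalue equals the number of connected components. The single zero eigenvalue shows the graph is connected. There is one zero in the spectrum, matching the 1 component.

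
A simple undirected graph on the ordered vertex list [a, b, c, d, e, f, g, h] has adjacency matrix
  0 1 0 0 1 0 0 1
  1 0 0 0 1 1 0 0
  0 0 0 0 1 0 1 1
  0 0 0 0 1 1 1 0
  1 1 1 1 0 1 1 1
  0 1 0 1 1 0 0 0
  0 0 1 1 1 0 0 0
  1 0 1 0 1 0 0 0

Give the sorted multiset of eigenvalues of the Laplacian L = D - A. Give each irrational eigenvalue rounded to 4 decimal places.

[0, 1.7530, 1.7530, 3.4450, 3.4450, 4.8019, 4.8019, 8]

Reading degrees in the order [a, b, c, d, e, f, g, h] gives [3, 3, 3, 3, 7, 3, 3, 3]; set D = diag(3, 3, 3, 3, 7, 3, 3, 3) and form L = D - A. Diagonalising L (or applying a numerical eigensolver to the 8x8 matrix) gives the spectrum above. The single zero eigenvalue shows the graph is connected.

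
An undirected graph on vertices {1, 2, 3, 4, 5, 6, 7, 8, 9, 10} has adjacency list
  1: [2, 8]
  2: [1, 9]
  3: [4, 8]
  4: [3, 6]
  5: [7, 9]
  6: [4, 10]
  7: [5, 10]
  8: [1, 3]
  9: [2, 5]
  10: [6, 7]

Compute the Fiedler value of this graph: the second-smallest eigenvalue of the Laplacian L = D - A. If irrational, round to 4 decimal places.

0.3820

With the vertex order [1, 2, 3, 4, 5, 6, 7, 8, 9, 10], the degrees are [2, 2, 2, 2, 2, 2, 2, 2, 2, 2], giving D = diag(2, 2, 2, 2, 2, 2, 2, 2, 2, 2) and L = D - A. Computing the eigenvalues of L and sorting gives [0, 0.3820, 0.3820, 1.3820, 1.3820, 2.6180, 2.6180, 3.6180, 3.6180, 4]. The Fiedler value lambda_2 = 0.3820 is strictly positive, so the graph is connected. The eigenvalues sum to 20, which equals trace(L) = 2|E|.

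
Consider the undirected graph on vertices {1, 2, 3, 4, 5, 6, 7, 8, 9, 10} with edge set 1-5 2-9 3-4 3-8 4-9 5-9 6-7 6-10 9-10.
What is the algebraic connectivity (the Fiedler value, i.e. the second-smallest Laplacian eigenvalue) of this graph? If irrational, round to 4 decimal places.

0.1981

Each diagonal entry of L is the vertex degree and each off-diagonal entry is -1 where an edge is present, 0 otherwise; in the order [1, 2, 3, 4, 5, 6, 7, 8, 9, 10] the diagonal is [1, 1, 2, 2, 2, 2, 1, 1, 4, 2]. Computing the eigenvalues of L and sorting gives [0, 0.1981, 0.2937, 0.6603, 1.3427, 1.5550, 2.3831, 3.0686, 3.2470, 5.2516]. The Fiedler value lambda_2 = 0.1981 is strictly positive, so the graph is connected. There is one zero in the spectrum, matching the 1 component. The eigenvalues sum to 18, which equals trace(L) = 2|E|.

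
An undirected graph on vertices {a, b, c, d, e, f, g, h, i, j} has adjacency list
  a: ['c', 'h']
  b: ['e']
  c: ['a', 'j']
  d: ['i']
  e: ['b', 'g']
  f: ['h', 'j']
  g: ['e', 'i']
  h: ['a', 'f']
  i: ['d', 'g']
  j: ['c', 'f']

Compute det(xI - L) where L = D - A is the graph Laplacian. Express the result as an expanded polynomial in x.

With the vertex order [a, b, c, d, e, f, g, h, i, j], the degrees are [2, 1, 2, 1, 2, 2, 2, 2, 2, 2], giving D = diag(2, 1, 2, 1, 2, 2, 2, 2, 2, 2) and L = D - A. L has integer entries, so p(x) = det(xI - L) has integer coefficients. Expanding the determinant yields x^10 - 18x^9 + 136x^8 - 560x^7 + 1365x^6 - 2000x^5 + 1700x^4 - 750x^3 + 125x^2. Since p(0) = det(-L) = 0, x divides p(x). The eigenvalues sum to 18, which equals trace(L) = 2|E|.

x^10 - 18x^9 + 136x^8 - 560x^7 + 1365x^6 - 2000x^5 + 1700x^4 - 750x^3 + 125x^2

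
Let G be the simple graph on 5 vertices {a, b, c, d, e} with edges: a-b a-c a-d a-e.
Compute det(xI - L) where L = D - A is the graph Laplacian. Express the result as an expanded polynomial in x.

x^5 - 8x^4 + 18x^3 - 16x^2 + 5x

Each diagonal entry of L is the vertex degree and each off-diagonal entry is -1 where an edge is present, 0 otherwise; in the order [a, b, c, d, e] the diagonal is [4, 1, 1, 1, 1]. The eigenvalues of L are [0, 1, 1, 1, 5]; the characteristic polynomial is the product of (x - lambda_i), which multiplies out to x^5 - 8x^4 + 18x^3 - 16x^2 + 5x. The constant term is 0 because L is singular (the all-ones vector lies in its kernel).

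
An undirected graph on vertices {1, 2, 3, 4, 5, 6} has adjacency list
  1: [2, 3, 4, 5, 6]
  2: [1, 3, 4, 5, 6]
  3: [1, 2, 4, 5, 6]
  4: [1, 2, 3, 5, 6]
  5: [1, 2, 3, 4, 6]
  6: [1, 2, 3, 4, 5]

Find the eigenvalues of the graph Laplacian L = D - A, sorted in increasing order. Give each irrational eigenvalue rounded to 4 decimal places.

With the vertex order [1, 2, 3, 4, 5, 6], the degrees are [5, 5, 5, 5, 5, 5], giving D = diag(5, 5, 5, 5, 5, 5) and L = D - A. Since every row of L sums to 0, the all-ones vector is in the kernel and 0 is an eigenvalue. The single zero eigenvalue shows the graph is connected. By the matrix-tree theorem the graph has (1/6) * product of the nonzero eigenvalues = 1296 spanning trees.

[0, 6, 6, 6, 6, 6]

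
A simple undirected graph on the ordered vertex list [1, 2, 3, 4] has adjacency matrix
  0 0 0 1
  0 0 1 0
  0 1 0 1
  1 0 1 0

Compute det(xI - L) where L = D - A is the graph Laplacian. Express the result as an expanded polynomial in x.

Reading degrees in the order [1, 2, 3, 4] gives [1, 1, 2, 2]; set D = diag(1, 1, 2, 2) and form L = D - A. L has integer entries, so p(x) = det(xI - L) has integer coefficients. Expanding the determinant yields x^4 - 6x^3 + 10x^2 - 4x. The constant term is 0 because L is singular (the all-ones vector lies in its kernel). The largest eigenvalue, 3.4142, is at most the vertex count 4.

x^4 - 6x^3 + 10x^2 - 4x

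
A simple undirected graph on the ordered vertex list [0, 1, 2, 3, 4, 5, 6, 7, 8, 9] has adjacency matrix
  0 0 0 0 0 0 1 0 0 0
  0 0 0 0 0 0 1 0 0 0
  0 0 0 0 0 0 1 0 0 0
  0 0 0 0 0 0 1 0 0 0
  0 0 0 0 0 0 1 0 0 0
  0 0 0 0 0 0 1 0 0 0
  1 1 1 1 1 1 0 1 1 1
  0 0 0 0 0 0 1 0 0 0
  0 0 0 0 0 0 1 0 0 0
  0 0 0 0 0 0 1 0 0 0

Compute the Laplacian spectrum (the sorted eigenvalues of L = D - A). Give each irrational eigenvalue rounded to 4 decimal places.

Reading degrees in the order [0, 1, 2, 3, 4, 5, 6, 7, 8, 9] gives [1, 1, 1, 1, 1, 1, 9, 1, 1, 1]; set D = diag(1, 1, 1, 1, 1, 1, 9, 1, 1, 1) and form L = D - A. L is symmetric positive semidefinite, so every eigenvalue is real and nonnegative.

[0, 1, 1, 1, 1, 1, 1, 1, 1, 10]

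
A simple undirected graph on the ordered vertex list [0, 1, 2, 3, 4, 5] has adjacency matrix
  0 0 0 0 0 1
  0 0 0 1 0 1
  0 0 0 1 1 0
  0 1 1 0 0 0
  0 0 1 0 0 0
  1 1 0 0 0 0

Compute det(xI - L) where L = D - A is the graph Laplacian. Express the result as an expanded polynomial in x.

x^6 - 10x^5 + 36x^4 - 56x^3 + 35x^2 - 6x

Each diagonal entry of L is the vertex degree and each off-diagonal entry is -1 where an edge is present, 0 otherwise; in the order [0, 1, 2, 3, 4, 5] the diagonal is [1, 2, 2, 2, 1, 2]. Computing det(xI - L) by cofactor expansion (or equivalently via sum-over-permutations) gives x^6 - 10x^5 + 36x^4 - 56x^3 + 35x^2 - 6x. The coefficient of x^5 equals -trace(L) = -10, matching the sum of degrees.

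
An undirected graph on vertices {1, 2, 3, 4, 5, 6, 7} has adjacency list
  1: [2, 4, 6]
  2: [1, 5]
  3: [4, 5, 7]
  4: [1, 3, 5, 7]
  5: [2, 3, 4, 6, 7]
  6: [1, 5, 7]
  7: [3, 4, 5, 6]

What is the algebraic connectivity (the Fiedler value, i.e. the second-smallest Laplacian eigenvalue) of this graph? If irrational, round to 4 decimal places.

Reading degrees in the order [1, 2, 3, 4, 5, 6, 7] gives [3, 2, 3, 4, 5, 3, 4]; set D = diag(3, 2, 3, 4, 5, 3, 4) and form L = D - A. Computing the eigenvalues of L and sorting gives [0, 1.6239, 2.5858, 3.4048, 4.5952, 5.4142, 6.3761]. The Fiedler value lambda_2 = 1.6239 is strictly positive, so the graph is connected. There is one zero in the spectrum, matching the 1 component. The eigenvalues sum to 24, which equals trace(L) = 2|E|.

1.6239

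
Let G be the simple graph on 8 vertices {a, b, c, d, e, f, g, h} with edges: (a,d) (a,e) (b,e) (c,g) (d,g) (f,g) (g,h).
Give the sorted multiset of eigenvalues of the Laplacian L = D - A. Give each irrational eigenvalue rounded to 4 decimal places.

With the vertex order [a, b, c, d, e, f, g, h], the degrees are [2, 1, 1, 2, 2, 1, 4, 1], giving D = diag(2, 1, 1, 2, 2, 1, 4, 1) and L = D - A. L is symmetric positive semidefinite, so every eigenvalue is real and nonnegative. The eigenvalues sum to 14, which equals trace(L) = 2|E|. By the matrix-tree theorem the graph has (1/8) * product of the nonzero eigenvalues = 1 spanning tree.

[0, 0.2023, 1, 1, 1, 2.2472, 3.4527, 5.0979]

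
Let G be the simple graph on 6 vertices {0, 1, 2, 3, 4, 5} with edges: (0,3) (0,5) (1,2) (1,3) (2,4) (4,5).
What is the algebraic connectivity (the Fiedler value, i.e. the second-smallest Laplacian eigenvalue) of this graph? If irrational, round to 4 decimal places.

Each diagonal entry of L is the vertex degree and each off-diagonal entry is -1 where an edge is present, 0 otherwise; in the order [0, 1, 2, 3, 4, 5] the diagonal is [2, 2, 2, 2, 2, 2]. The sorted Laplacian eigenvalues are [0, 1, 1, 3, 3, 4]; the algebraic connectivity is the second entry, 1. The eigenvalues sum to 12, which equals trace(L) = 2|E|. By the matrix-tree theorem the graph has (1/6) * product of the nonzero eigenvalues = 6 spanning trees.

1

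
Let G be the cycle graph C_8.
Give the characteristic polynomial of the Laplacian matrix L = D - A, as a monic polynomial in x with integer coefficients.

The graph has 8 vertices and degree multiset [2, 2, 2, 2, 2, 2, 2, 2]; D is the diagonal matrix of degrees and L = D - A. L has integer entries, so p(x) = det(xI - L) has integer coefficients. Expanding the determinant yields x^8 - 16x^7 + 104x^6 - 352x^5 + 660x^4 - 672x^3 + 336x^2 - 64x. The constant term is 0 because L is singular (the all-ones vector lies in its kernel).

x^8 - 16x^7 + 104x^6 - 352x^5 + 660x^4 - 672x^3 + 336x^2 - 64x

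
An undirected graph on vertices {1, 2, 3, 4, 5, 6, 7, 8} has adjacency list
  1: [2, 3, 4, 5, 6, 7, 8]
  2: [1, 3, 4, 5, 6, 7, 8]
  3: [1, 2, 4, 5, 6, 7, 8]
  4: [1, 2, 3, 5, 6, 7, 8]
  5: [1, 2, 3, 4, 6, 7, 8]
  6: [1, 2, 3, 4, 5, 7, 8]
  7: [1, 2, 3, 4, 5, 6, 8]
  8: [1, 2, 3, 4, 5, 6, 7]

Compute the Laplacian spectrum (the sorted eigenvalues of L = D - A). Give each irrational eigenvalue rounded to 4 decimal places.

[0, 8, 8, 8, 8, 8, 8, 8]

With the vertex order [1, 2, 3, 4, 5, 6, 7, 8], the degrees are [7, 7, 7, 7, 7, 7, 7, 7], giving D = diag(7, 7, 7, 7, 7, 7, 7, 7) and L = D - A. Since every row of L sums to 0, the all-ones vector is in the kernel and 0 is an eigenvalue. The single zero eigenvalue shows the graph is connected. By the matrix-tree theorem the graph has (1/8) * product of the nonzero eigenvalues = 262144 spanning trees.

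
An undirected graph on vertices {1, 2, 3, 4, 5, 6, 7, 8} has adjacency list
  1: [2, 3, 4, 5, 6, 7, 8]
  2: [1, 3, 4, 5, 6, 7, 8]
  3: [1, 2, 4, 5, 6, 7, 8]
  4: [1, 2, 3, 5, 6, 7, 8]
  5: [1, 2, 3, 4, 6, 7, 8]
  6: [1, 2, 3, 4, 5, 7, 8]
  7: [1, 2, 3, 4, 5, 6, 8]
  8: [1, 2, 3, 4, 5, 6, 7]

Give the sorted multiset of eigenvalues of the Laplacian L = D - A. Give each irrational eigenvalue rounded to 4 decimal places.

[0, 8, 8, 8, 8, 8, 8, 8]

Reading degrees in the order [1, 2, 3, 4, 5, 6, 7, 8] gives [7, 7, 7, 7, 7, 7, 7, 7]; set D = diag(7, 7, 7, 7, 7, 7, 7, 7) and form L = D - A. Since every row of L sums to 0, the all-ones vector is in the kernel and 0 is an eigenvalue. By the matrix-tree theorem the graph has (1/8) * product of the nonzero eigenvalues = 262144 spanning trees.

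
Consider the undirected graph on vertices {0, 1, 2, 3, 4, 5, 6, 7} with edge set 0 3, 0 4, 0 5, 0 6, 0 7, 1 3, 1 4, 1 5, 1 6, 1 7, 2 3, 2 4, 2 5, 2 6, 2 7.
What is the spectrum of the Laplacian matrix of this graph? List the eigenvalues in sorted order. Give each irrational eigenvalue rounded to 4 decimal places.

[0, 3, 3, 3, 3, 5, 5, 8]

Reading degrees in the order [0, 1, 2, 3, 4, 5, 6, 7] gives [5, 5, 5, 3, 3, 3, 3, 3]; set D = diag(5, 5, 5, 3, 3, 3, 3, 3) and form L = D - A. The multiplicity of 0 as a Laplacian eigenvalue equals the number of connected components. There is one zero in the spectrum, matching the 1 component. By the matrix-tree theorem the graph has (1/8) * product of the nonzero eigenvalues = 2025 spanning trees.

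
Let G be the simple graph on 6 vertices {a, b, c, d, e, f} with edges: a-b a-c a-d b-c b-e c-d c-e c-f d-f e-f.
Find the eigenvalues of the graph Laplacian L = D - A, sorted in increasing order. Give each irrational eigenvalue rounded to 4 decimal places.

With the vertex order [a, b, c, d, e, f], the degrees are [3, 3, 5, 3, 3, 3], giving D = diag(3, 3, 5, 3, 3, 3) and L = D - A. Diagonalising L (or applying a numerical eigensolver to the 6x6 matrix) gives the spectrum above. The eigenvalues sum to 20, which equals trace(L) = 2|E|.

[0, 2.3820, 2.3820, 4.6180, 4.6180, 6]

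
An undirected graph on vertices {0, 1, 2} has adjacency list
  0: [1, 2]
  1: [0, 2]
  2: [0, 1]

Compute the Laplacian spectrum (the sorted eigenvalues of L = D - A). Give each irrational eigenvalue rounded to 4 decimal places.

With the vertex order [0, 1, 2], the degrees are [2, 2, 2], giving D = diag(2, 2, 2) and L = D - A. The multiplicity of 0 as a Laplacian eigenvalue equals the number of connected components. The eigenvalues sum to 6, which equals trace(L) = 2|E|. The largest eigenvalue, 3, is at most the vertex count 3.

[0, 3, 3]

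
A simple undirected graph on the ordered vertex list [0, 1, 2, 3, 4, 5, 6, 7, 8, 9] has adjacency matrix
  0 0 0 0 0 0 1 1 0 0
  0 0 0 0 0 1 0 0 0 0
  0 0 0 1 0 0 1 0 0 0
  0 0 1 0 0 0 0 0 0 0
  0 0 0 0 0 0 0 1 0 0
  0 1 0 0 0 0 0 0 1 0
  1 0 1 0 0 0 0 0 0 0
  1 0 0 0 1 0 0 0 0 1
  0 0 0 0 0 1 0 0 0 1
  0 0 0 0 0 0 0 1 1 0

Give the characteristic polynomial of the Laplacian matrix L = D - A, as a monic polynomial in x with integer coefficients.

Each diagonal entry of L is the vertex degree and each off-diagonal entry is -1 where an edge is present, 0 otherwise; in the order [0, 1, 2, 3, 4, 5, 6, 7, 8, 9] the diagonal is [2, 1, 2, 1, 1, 2, 2, 3, 2, 2]. Computing det(xI - L) by cofactor expansion (or equivalently via sum-over-permutations) gives x^10 - 18x^9 + 135x^8 - 548x^7 + 1309x^6 - 1874x^5 + 1568x^4 - 712x^3 + 149x^2 - 10x. The constant term is 0 because L is singular (the all-ones vector lies in its kernel). The eigenvalues sum to 18, which equals trace(L) = 2|E|.

x^10 - 18x^9 + 135x^8 - 548x^7 + 1309x^6 - 1874x^5 + 1568x^4 - 712x^3 + 149x^2 - 10x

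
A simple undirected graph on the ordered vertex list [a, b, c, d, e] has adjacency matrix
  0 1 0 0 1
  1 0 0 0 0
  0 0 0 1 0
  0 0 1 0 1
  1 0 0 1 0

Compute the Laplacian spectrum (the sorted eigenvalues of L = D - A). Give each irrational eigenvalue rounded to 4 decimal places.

[0, 0.3820, 1.3820, 2.6180, 3.6180]

With the vertex order [a, b, c, d, e], the degrees are [2, 1, 1, 2, 2], giving D = diag(2, 1, 1, 2, 2) and L = D - A. The multiplicity of 0 as a Laplacian eigenvalue equals the number of connected components. The largest eigenvalue, 3.6180, is at most the vertex count 5.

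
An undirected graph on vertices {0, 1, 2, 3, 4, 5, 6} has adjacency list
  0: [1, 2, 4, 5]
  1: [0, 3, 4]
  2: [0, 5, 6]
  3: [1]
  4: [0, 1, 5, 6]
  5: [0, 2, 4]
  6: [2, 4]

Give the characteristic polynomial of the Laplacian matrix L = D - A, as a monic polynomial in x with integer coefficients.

With the vertex order [0, 1, 2, 3, 4, 5, 6], the degrees are [4, 3, 3, 1, 4, 3, 2], giving D = diag(4, 3, 3, 1, 4, 3, 2) and L = D - A. L has integer entries, so p(x) = det(xI - L) has integer coefficients. Expanding the determinant yields x^7 - 20x^6 + 158x^5 - 624x^4 + 1278x^3 - 1250x^2 + 427x. Since p(0) = det(-L) = 0, x divides p(x). There is one zero in the spectrum, matching the 1 component. By the matrix-tree theorem the graph has (1/7) * product of the nonzero eigenvalues = 61 spanning trees.

x^7 - 20x^6 + 158x^5 - 624x^4 + 1278x^3 - 1250x^2 + 427x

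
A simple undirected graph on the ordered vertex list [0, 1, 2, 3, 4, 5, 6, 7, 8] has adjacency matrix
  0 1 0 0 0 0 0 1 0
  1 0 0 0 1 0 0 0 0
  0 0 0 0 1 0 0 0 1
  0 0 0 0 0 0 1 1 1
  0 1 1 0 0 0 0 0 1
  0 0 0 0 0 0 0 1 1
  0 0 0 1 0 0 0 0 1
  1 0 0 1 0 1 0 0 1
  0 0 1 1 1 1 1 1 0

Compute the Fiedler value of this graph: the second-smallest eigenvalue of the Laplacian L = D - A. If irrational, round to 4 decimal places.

0.8804

With the vertex order [0, 1, 2, 3, 4, 5, 6, 7, 8], the degrees are [2, 2, 2, 3, 3, 2, 2, 4, 6], giving D = diag(2, 2, 2, 3, 3, 2, 2, 4, 6) and L = D - A. The sorted Laplacian eigenvalues are [0, 0.8804, 1.2692, 1.6596, 2.5804, 3.3143, 4.0427, 5.1779, 7.0755]; the algebraic connectivity is the second entry, 0.8804. There is one zero in the spectrum, matching the 1 component. The largest eigenvalue, 7.0755, is at most the vertex count 9.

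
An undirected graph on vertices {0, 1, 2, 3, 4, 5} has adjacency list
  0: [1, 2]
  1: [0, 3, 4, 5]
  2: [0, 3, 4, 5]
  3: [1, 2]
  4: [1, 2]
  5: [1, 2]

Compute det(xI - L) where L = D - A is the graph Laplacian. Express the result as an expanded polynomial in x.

x^6 - 16x^5 + 96x^4 - 272x^3 + 368x^2 - 192x

With the vertex order [0, 1, 2, 3, 4, 5], the degrees are [2, 4, 4, 2, 2, 2], giving D = diag(2, 4, 4, 2, 2, 2) and L = D - A. L has integer entries, so p(x) = det(xI - L) has integer coefficients. Expanding the determinant yields x^6 - 16x^5 + 96x^4 - 272x^3 + 368x^2 - 192x. Since p(0) = det(-L) = 0, x divides p(x). By the matrix-tree theorem the graph has (1/6) * product of the nonzero eigenvalues = 32 spanning trees. The largest eigenvalue, 6, is at most the vertex count 6.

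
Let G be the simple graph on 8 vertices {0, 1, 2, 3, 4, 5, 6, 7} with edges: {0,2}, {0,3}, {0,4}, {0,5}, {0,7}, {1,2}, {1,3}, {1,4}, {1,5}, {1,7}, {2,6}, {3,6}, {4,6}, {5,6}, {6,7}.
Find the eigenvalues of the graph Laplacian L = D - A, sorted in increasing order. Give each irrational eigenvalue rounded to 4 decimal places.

[0, 3, 3, 3, 3, 5, 5, 8]

With the vertex order [0, 1, 2, 3, 4, 5, 6, 7], the degrees are [5, 5, 3, 3, 3, 3, 5, 3], giving D = diag(5, 5, 3, 3, 3, 3, 5, 3) and L = D - A. Diagonalising L (or applying a numerical eigensolver to the 8x8 matrix) gives the spectrum above. The eigenvalues sum to 30, which equals trace(L) = 2|E|.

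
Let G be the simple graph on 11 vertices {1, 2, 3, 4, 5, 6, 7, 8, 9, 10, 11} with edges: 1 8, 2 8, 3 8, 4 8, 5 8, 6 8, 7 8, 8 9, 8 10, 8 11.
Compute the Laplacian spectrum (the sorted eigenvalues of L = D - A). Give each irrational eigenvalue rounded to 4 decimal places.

[0, 1, 1, 1, 1, 1, 1, 1, 1, 1, 11]

Each diagonal entry of L is the vertex degree and each off-diagonal entry is -1 where an edge is present, 0 otherwise; in the order [1, 2, 3, 4, 5, 6, 7, 8, 9, 10, 11] the diagonal is [1, 1, 1, 1, 1, 1, 1, 10, 1, 1, 1]. Diagonalising L (or applying a numerical eigensolver to the 11x11 matrix) gives the spectrum above. The single zero eigenvalue shows the graph is connected.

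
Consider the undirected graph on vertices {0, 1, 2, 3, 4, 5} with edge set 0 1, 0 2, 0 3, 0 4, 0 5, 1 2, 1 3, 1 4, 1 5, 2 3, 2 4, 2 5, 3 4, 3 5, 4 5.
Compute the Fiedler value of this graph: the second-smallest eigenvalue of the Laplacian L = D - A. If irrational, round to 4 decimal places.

6

With the vertex order [0, 1, 2, 3, 4, 5], the degrees are [5, 5, 5, 5, 5, 5], giving D = diag(5, 5, 5, 5, 5, 5) and L = D - A. Computing the eigenvalues of L and sorting gives [0, 6, 6, 6, 6, 6]. The Fiedler value lambda_2 = 6 is strictly positive, so the graph is connected. There is one zero in the spectrum, matching the 1 component. The largest eigenvalue, 6, is at most the vertex count 6.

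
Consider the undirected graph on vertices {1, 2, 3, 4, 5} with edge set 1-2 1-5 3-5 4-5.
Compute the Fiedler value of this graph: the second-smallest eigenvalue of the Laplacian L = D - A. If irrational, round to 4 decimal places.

Reading degrees in the order [1, 2, 3, 4, 5] gives [2, 1, 1, 1, 3]; set D = diag(2, 1, 1, 1, 3) and form L = D - A. The smallest Laplacian eigenvalue is always 0. The next one, lambda_2 = 0.5188, measures how hard the graph is to disconnect: larger values mean better connectivity. By the matrix-tree theorem the graph has (1/5) * product of the nonzero eigenvalues = 1 spanning tree. The largest eigenvalue, 4.1701, is at most the vertex count 5.

0.5188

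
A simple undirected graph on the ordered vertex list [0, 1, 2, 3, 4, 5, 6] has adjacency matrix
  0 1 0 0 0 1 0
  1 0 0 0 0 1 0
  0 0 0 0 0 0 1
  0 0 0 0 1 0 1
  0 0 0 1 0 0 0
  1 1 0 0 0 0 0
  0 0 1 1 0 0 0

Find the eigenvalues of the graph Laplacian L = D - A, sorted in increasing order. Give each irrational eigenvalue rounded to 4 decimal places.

Each diagonal entry of L is the vertex degree and each off-diagonal entry is -1 where an edge is present, 0 otherwise; in the order [0, 1, 2, 3, 4, 5, 6] the diagonal is [2, 2, 1, 2, 1, 2, 2]. The multiplicity of 0 as a Laplacian eigenvalue equals the number of connected components. The 2 zero eigenvalues correspond to the 2 connected components. The eigenvalues sum to 12, which equals trace(L) = 2|E|. The largest eigenvalue, 3.4142, is at most the vertex count 7.

[0, 0, 0.5858, 2, 3, 3, 3.4142]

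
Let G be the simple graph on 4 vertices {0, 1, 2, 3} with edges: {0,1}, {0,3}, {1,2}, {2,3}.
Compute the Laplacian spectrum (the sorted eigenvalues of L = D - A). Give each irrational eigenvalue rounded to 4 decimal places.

[0, 2, 2, 4]

With the vertex order [0, 1, 2, 3], the degrees are [2, 2, 2, 2], giving D = diag(2, 2, 2, 2) and L = D - A. Diagonalising L (or applying a numerical eigensolver to the 4x4 matrix) gives the spectrum above. The eigenvalues sum to 8, which equals trace(L) = 2|E|.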